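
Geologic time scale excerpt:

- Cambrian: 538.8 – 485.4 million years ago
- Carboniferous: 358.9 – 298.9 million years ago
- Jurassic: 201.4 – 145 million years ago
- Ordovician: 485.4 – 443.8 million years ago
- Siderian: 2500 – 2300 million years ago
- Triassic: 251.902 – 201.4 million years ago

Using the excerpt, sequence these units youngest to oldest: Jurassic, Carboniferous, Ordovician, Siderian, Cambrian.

Sorting by start age (ascending Ma, since larger Ma = older): Jurassic start 201.4, Carboniferous start 358.9, Ordovician start 485.4, Cambrian start 538.8, Siderian start 2500.

Jurassic, then Carboniferous, then Ordovician, then Cambrian, then Siderian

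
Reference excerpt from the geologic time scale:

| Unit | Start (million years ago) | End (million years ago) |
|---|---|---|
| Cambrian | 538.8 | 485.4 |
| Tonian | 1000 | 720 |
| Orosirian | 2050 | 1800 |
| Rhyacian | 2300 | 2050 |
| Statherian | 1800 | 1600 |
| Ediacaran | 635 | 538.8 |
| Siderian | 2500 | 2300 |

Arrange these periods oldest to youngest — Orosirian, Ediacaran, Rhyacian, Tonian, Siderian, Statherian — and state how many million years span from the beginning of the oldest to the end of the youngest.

Siderian → Rhyacian → Orosirian → Statherian → Tonian → Ediacaran; total span 1961.2 Myr

From the excerpt: Orosirian 2050–1800; Ediacaran 635–538.8; Rhyacian 2300–2050; Tonian 1000–720; Siderian 2500–2300; Statherian 1800–1600 (Ma).
Larger Ma is earlier, so the oldest is Siderian and the youngest is Ediacaran; oldest to youngest: Siderian, Rhyacian, Orosirian, Statherian, Tonian, Ediacaran.
Oldest start 2500 minus youngest end 538.8 gives 1961.2 Myr overall.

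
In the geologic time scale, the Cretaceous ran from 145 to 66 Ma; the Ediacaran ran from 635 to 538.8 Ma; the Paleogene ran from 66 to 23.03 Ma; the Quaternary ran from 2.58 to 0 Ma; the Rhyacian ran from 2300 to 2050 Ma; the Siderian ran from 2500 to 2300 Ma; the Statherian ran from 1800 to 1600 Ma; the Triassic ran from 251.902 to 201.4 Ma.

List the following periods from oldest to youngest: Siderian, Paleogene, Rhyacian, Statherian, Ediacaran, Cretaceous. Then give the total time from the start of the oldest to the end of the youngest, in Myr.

From the excerpt: Siderian 2500–2300; Paleogene 66–23.03; Rhyacian 2300–2050; Statherian 1800–1600; Ediacaran 635–538.8; Cretaceous 145–66 (Ma).
Larger Ma is earlier, so the oldest is Siderian and the youngest is Paleogene; oldest to youngest: Siderian, Rhyacian, Statherian, Ediacaran, Cretaceous, Paleogene.
Oldest start 2500 minus youngest end 23.03 gives 2476.97 Myr overall.

Siderian, Rhyacian, Statherian, Ediacaran, Cretaceous, Paleogene; total span 2476.97 Myr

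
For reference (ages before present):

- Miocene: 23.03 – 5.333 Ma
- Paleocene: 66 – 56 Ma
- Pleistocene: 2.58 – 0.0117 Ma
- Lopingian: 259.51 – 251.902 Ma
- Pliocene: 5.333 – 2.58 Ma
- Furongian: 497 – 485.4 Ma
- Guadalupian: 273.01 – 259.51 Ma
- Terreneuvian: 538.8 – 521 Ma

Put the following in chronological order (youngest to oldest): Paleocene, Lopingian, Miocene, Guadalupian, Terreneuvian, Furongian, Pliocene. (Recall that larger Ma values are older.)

Pliocene, Miocene, Paleocene, Lopingian, Guadalupian, Furongian, Terreneuvian

The oldest of these is Terreneuvian (starts 538.8 Ma) and the youngest is Pliocene (ends 2.58 Ma).
In between, by decreasing start age: Furongian (497), Guadalupian (273.01), Lopingian (259.51), Paleocene (66), Miocene (23.03).
Listing youngest first means reversing that sequence.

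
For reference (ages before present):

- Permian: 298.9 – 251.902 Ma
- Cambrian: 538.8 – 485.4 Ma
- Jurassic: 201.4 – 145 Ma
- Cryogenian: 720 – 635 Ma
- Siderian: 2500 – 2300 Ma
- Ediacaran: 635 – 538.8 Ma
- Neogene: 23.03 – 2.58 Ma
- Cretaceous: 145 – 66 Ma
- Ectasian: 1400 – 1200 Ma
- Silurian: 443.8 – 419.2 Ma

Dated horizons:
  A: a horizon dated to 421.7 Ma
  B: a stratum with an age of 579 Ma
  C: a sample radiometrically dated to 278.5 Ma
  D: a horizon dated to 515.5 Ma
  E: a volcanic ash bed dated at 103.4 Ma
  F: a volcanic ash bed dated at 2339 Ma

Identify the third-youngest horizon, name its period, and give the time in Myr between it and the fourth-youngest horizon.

Sorted youngest-first by Ma: E (103.4), C (278.5), A (421.7), D (515.5), B (579), F (2339).
The third youngest is A at 421.7 Ma, which lies in 443.8–419.2 Ma: the Silurian.
The fourth youngest is D at 515.5 Ma; separation = |421.7 − 515.5| = 93.8 Myr.

A, in the Silurian; 93.8 million years to D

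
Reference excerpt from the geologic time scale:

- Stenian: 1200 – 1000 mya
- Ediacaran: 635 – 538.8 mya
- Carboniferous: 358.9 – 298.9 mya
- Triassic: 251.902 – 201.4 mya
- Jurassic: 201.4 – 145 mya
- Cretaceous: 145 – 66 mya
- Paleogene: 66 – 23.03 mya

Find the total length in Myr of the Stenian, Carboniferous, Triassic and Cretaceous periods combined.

389.502 million years

Each duration: Stenian = 200; Carboniferous = 60; Triassic = 50.502; Cretaceous = 79.
Sum: 200 + 60 + 50.502 + 79 = 389.502 Myr.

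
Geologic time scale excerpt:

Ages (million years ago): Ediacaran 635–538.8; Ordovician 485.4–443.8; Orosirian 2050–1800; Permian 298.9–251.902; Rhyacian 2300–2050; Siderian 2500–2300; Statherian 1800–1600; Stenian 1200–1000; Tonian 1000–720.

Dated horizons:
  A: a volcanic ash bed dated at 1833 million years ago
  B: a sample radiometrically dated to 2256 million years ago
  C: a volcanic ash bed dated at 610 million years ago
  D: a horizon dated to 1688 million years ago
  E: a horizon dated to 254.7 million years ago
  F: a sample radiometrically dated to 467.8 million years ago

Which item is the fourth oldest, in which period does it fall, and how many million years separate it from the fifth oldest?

C, in the Ediacaran; 142.2 million years to F

Larger Ma means older, so oldest first: B 2256 > A 1833 > D 1688 > C 610 > F 467.8 > E 254.7.
Counting 4 along gives C (610 Ma); the excerpt puts that inside the Ediacaran, 635–538.8 Ma.
Next in line is F (467.8 Ma), and 610 − 467.8 = 142.2 Myr.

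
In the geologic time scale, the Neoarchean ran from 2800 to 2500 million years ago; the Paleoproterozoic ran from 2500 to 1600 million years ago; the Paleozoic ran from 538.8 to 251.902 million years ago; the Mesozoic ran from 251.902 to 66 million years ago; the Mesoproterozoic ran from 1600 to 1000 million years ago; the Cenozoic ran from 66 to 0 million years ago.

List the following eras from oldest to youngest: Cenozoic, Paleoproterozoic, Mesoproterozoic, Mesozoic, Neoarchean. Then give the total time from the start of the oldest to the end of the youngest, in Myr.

From the excerpt: Cenozoic 66–0; Paleoproterozoic 2500–1600; Mesoproterozoic 1600–1000; Mesozoic 251.902–66; Neoarchean 2800–2500 (Ma).
Larger Ma is earlier, so the oldest is Neoarchean and the youngest is Cenozoic; oldest to youngest: Neoarchean, Paleoproterozoic, Mesoproterozoic, Mesozoic, Cenozoic.
Oldest start 2800 minus youngest end 0 gives 2800 Myr overall.

Neoarchean → Paleoproterozoic → Mesoproterozoic → Mesozoic → Cenozoic; total span 2800 Myr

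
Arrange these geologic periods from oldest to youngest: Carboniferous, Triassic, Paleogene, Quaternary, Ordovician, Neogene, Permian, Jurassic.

Era membership (oldest first within each) — Paleozoic: Ordovician, Carboniferous, Permian; Mesozoic: Triassic, Jurassic; Cenozoic: Paleogene, Neogene, Quaternary. Paleozoic precedes Mesozoic, which precedes Cenozoic. Concatenating the groups in that era order gives oldest to youngest directly.

Ordovician → Carboniferous → Permian → Triassic → Jurassic → Paleogene → Neogene → Quaternary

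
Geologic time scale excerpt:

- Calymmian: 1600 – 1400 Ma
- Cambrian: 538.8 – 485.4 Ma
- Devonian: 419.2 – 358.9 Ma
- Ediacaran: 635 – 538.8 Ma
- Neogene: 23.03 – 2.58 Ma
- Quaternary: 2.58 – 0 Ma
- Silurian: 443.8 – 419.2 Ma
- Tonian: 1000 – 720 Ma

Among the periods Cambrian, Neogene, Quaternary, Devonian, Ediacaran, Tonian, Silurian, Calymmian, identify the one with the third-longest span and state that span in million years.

Durations: Cambrian 53.4; Neogene 20.45; Quaternary 2.58; Devonian 60.3; Ediacaran 96.2; Tonian 280; Silurian 24.6; Calymmian 200 Myr.
Sorted longest-first: Tonian (280), Calymmian (200), Ediacaran (96.2), Devonian (60.3), Cambrian (53.4), Silurian (24.6), Neogene (20.45), Quaternary (2.58).
The third longest is Ediacaran at 96.2 Myr.

Ediacaran, 96.2 million years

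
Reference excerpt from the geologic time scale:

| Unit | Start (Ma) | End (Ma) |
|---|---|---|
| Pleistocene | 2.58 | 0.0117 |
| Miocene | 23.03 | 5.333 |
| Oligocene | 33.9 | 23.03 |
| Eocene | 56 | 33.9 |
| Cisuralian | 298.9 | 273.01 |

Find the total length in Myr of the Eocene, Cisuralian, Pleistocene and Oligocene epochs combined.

61.4283 million years

Duration is start − end for each: (56 − 33.9) + (298.9 − 273.01) + (2.58 − 0.0117) + (33.9 − 23.03).
That is 22.1 + 25.89 + 2.5683 + 10.87, which totals 61.4283 million years.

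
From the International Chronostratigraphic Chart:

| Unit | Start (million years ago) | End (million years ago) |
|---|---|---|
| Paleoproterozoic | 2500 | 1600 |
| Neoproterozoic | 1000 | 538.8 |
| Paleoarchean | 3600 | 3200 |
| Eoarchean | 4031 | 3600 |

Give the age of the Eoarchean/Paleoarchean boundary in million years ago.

The Eoarchean ends and the Paleoarchean begins at 3600 million years ago.

3600 million years ago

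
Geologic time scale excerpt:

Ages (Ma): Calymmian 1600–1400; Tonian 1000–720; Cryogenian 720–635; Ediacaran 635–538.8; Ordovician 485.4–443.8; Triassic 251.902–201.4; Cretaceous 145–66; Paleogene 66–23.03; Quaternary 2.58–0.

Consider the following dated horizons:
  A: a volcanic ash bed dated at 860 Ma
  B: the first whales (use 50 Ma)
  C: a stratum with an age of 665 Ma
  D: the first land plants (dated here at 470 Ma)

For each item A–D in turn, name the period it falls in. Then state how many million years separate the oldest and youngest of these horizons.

A — Tonian; B — Paleogene; C — Cryogenian; D — Ordovician; span 810 million years

Match each age against the start–end ranges in the excerpt: A = 860 Ma → Tonian (1000–720); B = 50 Ma → Paleogene (66–23.03); C = 665 Ma → Cryogenian (720–635); D = 470 Ma → Ordovician (485.4–443.8).
The largest age is 860 Ma and the smallest is 50 Ma; their difference is 810 Myr.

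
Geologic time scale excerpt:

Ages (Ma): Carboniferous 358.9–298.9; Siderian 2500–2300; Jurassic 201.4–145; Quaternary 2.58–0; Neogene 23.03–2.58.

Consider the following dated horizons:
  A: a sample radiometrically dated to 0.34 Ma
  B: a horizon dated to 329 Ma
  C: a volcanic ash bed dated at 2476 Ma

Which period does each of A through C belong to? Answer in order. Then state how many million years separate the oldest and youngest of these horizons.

A — Quaternary; B — Carboniferous; C — Siderian; span 2475.66 million years

Match each age against the start–end ranges in the excerpt: A = 0.34 Ma → Quaternary (2.58–0); B = 329 Ma → Carboniferous (358.9–298.9); C = 2476 Ma → Siderian (2500–2300).
The largest age is 2476 Ma and the smallest is 0.34 Ma; their difference is 2475.66 Myr.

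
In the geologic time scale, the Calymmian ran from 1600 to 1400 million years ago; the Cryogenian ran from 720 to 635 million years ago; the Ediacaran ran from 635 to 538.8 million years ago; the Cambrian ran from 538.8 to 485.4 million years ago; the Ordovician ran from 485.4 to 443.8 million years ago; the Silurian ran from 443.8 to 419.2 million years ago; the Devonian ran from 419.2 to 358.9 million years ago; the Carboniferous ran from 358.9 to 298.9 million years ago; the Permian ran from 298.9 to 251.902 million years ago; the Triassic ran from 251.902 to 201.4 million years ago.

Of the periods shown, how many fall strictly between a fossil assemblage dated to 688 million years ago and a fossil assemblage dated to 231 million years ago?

7

The older date is 688 Ma and the younger is 231 Ma.
Periods with start < 688 and end > 231 Ma: Ediacaran (635–538.8), Cambrian (538.8–485.4), Ordovician (485.4–443.8), Silurian (443.8–419.2), Devonian (419.2–358.9), Carboniferous (358.9–298.9), Permian (298.9–251.902).
That is 7 complete periods.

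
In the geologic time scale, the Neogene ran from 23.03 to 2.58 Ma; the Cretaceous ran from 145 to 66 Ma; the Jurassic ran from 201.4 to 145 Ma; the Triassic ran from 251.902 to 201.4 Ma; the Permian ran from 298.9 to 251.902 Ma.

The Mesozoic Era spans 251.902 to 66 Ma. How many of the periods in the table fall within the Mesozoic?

3

Periods inside 251.902–66 Ma: Triassic, Jurassic, Cretaceous — 3 in total.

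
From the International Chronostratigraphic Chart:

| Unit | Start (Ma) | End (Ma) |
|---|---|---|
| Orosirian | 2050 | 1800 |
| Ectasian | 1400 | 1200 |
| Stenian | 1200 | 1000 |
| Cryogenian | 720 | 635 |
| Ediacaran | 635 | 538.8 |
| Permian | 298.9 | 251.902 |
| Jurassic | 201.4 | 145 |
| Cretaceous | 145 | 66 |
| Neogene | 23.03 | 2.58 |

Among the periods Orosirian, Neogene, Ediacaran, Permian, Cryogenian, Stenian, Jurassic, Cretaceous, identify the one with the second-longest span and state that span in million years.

Start − end for each: Orosirian 2050 − 1800 = 250; Neogene 23.03 − 2.58 = 20.45; Ediacaran 635 − 538.8 = 96.2; Permian 298.9 − 251.902 = 46.998; Cryogenian 720 − 635 = 85; Stenian 1200 − 1000 = 200; Jurassic 201.4 − 145 = 56.4; Cretaceous 145 − 66 = 79.
Ranking these from longest: Orosirian > Stenian > Ediacaran > Cryogenian > Cretaceous > Jurassic > Permian > Neogene.
Position 2 in that ranking is Stenian, which lasted 200 Myr.

Stenian, 200 million years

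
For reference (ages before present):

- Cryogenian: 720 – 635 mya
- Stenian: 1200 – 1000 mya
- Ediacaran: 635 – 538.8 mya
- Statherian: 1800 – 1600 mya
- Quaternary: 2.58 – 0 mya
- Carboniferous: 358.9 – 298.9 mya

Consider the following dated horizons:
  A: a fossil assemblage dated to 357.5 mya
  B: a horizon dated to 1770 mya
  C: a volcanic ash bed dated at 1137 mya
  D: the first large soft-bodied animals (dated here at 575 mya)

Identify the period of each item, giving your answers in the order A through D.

Match each age against the start–end ranges in the excerpt: A = 357.5 Ma → Carboniferous (358.9–298.9); B = 1770 Ma → Statherian (1800–1600); C = 1137 Ma → Stenian (1200–1000); D = 575 Ma → Ediacaran (635–538.8).

A — Carboniferous; B — Statherian; C — Stenian; D — Ediacaran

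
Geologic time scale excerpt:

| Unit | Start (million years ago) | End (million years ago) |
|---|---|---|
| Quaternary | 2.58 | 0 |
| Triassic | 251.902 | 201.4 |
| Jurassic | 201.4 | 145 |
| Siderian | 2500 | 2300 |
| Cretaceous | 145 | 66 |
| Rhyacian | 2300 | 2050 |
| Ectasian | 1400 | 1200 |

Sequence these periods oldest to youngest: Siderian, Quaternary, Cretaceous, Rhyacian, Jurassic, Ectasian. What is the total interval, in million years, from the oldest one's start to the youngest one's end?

From the excerpt: Siderian 2500–2300; Quaternary 2.58–0; Cretaceous 145–66; Rhyacian 2300–2050; Jurassic 201.4–145; Ectasian 1400–1200 (Ma).
Larger Ma is earlier, so the oldest is Siderian and the youngest is Quaternary; oldest to youngest: Siderian, Rhyacian, Ectasian, Jurassic, Cretaceous, Quaternary.
Oldest start 2500 minus youngest end 0 gives 2500 Myr overall.

Siderian → Rhyacian → Ectasian → Jurassic → Cretaceous → Quaternary; total span 2500 Myr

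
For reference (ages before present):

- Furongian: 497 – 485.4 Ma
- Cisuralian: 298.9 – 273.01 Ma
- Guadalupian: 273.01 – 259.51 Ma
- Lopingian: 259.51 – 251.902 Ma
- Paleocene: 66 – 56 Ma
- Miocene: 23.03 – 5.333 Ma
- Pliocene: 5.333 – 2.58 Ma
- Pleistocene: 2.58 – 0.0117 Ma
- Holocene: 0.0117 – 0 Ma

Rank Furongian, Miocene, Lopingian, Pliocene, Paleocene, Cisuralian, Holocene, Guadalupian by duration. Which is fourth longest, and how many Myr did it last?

Furongian, 11.6 million years

Durations: Furongian 11.6; Miocene 17.697; Lopingian 7.608; Pliocene 2.753; Paleocene 10; Cisuralian 25.89; Holocene 0.0117; Guadalupian 13.5 Myr.
Sorted longest-first: Cisuralian (25.89), Miocene (17.697), Guadalupian (13.5), Furongian (11.6), Paleocene (10), Lopingian (7.608), Pliocene (2.753), Holocene (0.0117).
The fourth longest is Furongian at 11.6 Myr.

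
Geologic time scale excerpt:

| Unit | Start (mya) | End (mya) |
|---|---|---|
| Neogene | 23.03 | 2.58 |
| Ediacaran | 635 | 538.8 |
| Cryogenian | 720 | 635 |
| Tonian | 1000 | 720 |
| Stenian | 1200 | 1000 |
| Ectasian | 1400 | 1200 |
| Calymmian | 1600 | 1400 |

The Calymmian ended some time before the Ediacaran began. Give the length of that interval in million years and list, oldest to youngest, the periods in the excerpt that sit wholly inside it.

765 million years; Ectasian, Stenian, Tonian, Cryogenian

End of Calymmian = 1400 Ma; start of Ediacaran = 635 Ma.
Gap = 1400 − 635 = 765 Myr.
Periods wholly inside 1400–635 Ma: Ectasian (1400–1200), Stenian (1200–1000), Tonian (1000–720), Cryogenian (720–635).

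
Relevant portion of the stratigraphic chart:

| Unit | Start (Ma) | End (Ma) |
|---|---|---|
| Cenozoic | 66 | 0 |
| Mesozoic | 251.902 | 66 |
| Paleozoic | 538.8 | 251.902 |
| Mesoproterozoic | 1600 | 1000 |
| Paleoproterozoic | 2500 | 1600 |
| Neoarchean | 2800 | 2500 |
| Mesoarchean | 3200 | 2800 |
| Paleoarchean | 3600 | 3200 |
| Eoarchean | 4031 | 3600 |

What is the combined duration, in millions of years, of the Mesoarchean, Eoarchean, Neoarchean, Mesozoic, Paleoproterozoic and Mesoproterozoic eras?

Each duration: Mesoarchean = 400; Eoarchean = 431; Neoarchean = 300; Mesozoic = 185.902; Paleoproterozoic = 900; Mesoproterozoic = 600.
Sum: 400 + 431 + 300 + 185.902 + 900 + 600 = 2816.902 Myr.

2816.902 million years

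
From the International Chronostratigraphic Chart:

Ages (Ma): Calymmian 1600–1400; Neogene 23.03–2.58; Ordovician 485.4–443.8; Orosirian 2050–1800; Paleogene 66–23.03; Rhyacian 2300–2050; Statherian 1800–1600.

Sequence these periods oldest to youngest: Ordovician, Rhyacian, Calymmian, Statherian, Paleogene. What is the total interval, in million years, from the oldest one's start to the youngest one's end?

Start ages (Ma): Rhyacian 2300, Statherian 1800, Calymmian 1600, Ordovician 485.4, Paleogene 66.
Ordered oldest to youngest: Rhyacian, Statherian, Calymmian, Ordovician, Paleogene.
Span = 2300 − 23.03 = 2276.97 Myr.

Rhyacian, Statherian, Calymmian, Ordovician, Paleogene; total span 2276.97 Myr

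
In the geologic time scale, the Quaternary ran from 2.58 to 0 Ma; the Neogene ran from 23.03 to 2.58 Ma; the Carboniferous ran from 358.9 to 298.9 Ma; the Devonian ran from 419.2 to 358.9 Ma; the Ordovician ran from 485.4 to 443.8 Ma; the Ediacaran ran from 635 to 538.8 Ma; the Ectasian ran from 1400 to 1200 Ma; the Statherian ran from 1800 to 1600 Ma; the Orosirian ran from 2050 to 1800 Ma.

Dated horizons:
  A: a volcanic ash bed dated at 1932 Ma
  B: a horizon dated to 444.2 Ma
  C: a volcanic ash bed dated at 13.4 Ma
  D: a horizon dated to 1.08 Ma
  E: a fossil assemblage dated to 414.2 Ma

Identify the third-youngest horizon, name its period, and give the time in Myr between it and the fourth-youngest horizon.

Smaller Ma means younger, so youngest first: D 1.08 < C 13.4 < E 414.2 < B 444.2 < A 1932.
Counting 3 along gives E (414.2 Ma); the excerpt puts that inside the Devonian, 419.2–358.9 Ma.
Next in line is B (444.2 Ma), and 444.2 − 414.2 = 30 Myr.

E, in the Devonian; 30 million years to B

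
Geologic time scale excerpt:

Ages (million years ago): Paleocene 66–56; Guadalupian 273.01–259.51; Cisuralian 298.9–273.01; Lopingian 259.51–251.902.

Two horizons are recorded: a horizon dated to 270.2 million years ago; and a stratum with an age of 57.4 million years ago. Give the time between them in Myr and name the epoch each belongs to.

Elapsed time: 270.2 − 57.4 = 212.8 Myr.
270.2 Ma lies within 273.01–259.51 Ma: Guadalupian.
57.4 Ma lies within 66–56 Ma: Paleocene.

212.8 million years apart; the first in the Guadalupian, the second in the Paleocene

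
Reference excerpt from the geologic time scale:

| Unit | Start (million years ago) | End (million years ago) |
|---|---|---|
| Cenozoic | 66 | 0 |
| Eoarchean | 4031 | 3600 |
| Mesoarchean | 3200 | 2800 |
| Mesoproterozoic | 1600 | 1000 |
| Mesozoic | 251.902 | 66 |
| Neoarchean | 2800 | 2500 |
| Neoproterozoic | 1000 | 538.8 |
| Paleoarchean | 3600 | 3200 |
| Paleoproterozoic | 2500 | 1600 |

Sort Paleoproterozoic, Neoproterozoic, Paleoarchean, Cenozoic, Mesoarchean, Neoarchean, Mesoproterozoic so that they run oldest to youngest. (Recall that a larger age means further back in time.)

Paleoarchean, Mesoarchean, Neoarchean, Paleoproterozoic, Mesoproterozoic, Neoproterozoic, Cenozoic

Sorting by start age (descending Ma, since larger Ma = older): Paleoarchean start 3600, Mesoarchean start 3200, Neoarchean start 2800, Paleoproterozoic start 2500, Mesoproterozoic start 1600, Neoproterozoic start 1000, Cenozoic start 66.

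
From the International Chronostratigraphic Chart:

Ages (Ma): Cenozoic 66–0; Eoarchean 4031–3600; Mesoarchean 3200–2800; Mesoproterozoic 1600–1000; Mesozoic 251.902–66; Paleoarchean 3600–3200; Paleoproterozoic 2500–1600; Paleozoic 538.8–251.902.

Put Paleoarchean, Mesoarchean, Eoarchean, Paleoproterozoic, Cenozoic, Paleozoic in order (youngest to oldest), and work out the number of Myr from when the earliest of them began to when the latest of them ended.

Cenozoic → Paleozoic → Paleoproterozoic → Mesoarchean → Paleoarchean → Eoarchean; total span 4031 Myr

From the excerpt: Paleoarchean 3600–3200; Mesoarchean 3200–2800; Eoarchean 4031–3600; Paleoproterozoic 2500–1600; Cenozoic 66–0; Paleozoic 538.8–251.902 (Ma).
Larger Ma is earlier, so the oldest is Eoarchean and the youngest is Cenozoic; youngest to oldest: Cenozoic, Paleozoic, Paleoproterozoic, Mesoarchean, Paleoarchean, Eoarchean.
Oldest start 4031 minus youngest end 0 gives 4031 Myr overall.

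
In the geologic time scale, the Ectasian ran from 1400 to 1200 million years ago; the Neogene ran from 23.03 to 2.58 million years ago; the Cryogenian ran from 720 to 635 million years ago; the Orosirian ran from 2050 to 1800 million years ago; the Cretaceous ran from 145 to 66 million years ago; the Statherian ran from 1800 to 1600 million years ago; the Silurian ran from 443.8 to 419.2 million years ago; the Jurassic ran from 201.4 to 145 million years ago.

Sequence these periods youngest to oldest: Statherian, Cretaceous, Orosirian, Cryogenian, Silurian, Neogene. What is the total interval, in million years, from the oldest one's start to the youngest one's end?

Neogene → Cretaceous → Silurian → Cryogenian → Statherian → Orosirian; total span 2047.42 Myr

From the excerpt: Statherian 1800–1600; Cretaceous 145–66; Orosirian 2050–1800; Cryogenian 720–635; Silurian 443.8–419.2; Neogene 23.03–2.58 (Ma).
Larger Ma is earlier, so the oldest is Orosirian and the youngest is Neogene; youngest to oldest: Neogene, Cretaceous, Silurian, Cryogenian, Statherian, Orosirian.
Oldest start 2050 minus youngest end 2.58 gives 2047.42 Myr overall.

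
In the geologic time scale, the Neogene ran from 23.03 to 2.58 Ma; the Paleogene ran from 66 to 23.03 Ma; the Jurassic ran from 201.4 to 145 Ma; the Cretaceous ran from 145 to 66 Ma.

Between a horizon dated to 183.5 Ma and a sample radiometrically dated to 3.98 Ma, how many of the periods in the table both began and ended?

2

183.5 Ma sits inside the Jurassic (201.4–145) and 3.98 Ma inside the Neogene (23.03–2.58); neither of those is wholly between the two dates.
The listed periods lying completely between them are Cretaceous, Paleogene — 2 in all.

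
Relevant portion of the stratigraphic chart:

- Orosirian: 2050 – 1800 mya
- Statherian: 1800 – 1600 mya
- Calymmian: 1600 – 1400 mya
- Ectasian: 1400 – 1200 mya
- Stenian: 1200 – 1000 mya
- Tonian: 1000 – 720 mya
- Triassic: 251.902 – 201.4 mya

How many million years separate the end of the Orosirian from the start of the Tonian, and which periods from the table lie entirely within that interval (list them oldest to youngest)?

End of Orosirian = 1800 Ma; start of Tonian = 1000 Ma.
Gap = 1800 − 1000 = 800 Myr.
Periods wholly inside 1800–1000 Ma: Statherian (1800–1600), Calymmian (1600–1400), Ectasian (1400–1200), Stenian (1200–1000).

800 million years; Statherian, Calymmian, Ectasian, Stenian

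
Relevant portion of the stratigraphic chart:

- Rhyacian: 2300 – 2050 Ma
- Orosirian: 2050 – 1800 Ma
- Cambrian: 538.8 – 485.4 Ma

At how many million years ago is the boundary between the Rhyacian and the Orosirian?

The Rhyacian ends and the Orosirian begins at 2050 Ma.

2050 Ma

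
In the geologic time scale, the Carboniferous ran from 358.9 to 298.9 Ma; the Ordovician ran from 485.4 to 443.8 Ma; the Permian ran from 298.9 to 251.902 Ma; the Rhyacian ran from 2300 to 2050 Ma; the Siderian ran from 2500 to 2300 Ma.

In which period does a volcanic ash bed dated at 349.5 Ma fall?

Carboniferous

349.5 Ma lies between 358.9 and 298.9 Ma, so it falls in the Carboniferous.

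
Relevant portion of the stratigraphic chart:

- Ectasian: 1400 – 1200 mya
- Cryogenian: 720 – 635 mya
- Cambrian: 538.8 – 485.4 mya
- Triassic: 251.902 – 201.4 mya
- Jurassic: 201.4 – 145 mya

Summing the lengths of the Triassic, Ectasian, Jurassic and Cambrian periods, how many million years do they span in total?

360.302 million years

Each duration: Triassic = 50.502; Ectasian = 200; Jurassic = 56.4; Cambrian = 53.4.
Sum: 50.502 + 200 + 56.4 + 53.4 = 360.302 Myr.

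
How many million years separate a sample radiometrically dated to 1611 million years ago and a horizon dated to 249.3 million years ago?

1611 − 249.3 = 1361.7 million years.

1361.7 million years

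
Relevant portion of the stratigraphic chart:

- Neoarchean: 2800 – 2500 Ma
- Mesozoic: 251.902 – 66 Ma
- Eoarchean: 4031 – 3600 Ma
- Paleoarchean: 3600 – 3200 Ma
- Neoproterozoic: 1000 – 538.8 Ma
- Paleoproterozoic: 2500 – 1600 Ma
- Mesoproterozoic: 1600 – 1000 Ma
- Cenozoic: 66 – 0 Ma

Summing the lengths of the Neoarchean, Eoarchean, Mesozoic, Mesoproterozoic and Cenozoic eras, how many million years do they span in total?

1582.902 million years

Each duration: Neoarchean = 300; Eoarchean = 431; Mesozoic = 185.902; Mesoproterozoic = 600; Cenozoic = 66.
Sum: 300 + 431 + 185.902 + 600 + 66 = 1582.902 Myr.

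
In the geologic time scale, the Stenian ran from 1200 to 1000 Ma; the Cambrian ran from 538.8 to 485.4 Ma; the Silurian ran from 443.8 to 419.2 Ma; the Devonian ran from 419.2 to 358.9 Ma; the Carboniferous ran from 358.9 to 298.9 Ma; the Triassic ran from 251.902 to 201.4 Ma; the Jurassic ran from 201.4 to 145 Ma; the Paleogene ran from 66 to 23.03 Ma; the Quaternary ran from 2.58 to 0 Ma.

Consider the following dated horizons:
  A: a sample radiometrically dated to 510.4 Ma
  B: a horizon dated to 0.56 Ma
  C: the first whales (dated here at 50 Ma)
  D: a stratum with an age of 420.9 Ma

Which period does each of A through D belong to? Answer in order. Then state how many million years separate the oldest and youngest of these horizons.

A — Cambrian; B — Quaternary; C — Paleogene; D — Silurian; span 509.84 million years

Match each age against the start–end ranges in the excerpt: A = 510.4 Ma → Cambrian (538.8–485.4); B = 0.56 Ma → Quaternary (2.58–0); C = 50 Ma → Paleogene (66–23.03); D = 420.9 Ma → Silurian (443.8–419.2).
The largest age is 510.4 Ma and the smallest is 0.56 Ma; their difference is 509.84 Myr.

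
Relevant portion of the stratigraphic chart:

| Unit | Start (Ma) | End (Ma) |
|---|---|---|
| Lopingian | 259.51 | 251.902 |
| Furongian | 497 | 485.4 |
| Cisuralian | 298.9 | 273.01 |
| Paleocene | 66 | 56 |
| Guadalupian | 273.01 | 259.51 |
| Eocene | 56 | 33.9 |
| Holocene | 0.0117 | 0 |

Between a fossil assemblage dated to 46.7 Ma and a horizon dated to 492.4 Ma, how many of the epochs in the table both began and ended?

4

The older date is 492.4 Ma and the younger is 46.7 Ma.
Epochs with start < 492.4 and end > 46.7 Ma: Cisuralian (298.9–273.01), Guadalupian (273.01–259.51), Lopingian (259.51–251.902), Paleocene (66–56).
That is 4 complete epochs.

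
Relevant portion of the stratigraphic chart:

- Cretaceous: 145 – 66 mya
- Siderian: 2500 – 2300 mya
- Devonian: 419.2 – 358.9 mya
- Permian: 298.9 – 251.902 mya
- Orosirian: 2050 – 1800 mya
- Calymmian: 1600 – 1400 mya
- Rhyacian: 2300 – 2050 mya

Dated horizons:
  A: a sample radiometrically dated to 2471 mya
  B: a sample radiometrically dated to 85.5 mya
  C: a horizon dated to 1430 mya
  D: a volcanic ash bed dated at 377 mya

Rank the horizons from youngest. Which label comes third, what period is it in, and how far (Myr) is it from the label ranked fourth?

C, in the Calymmian; 1041 million years to A

Sorted youngest-first by Ma: B (85.5), D (377), C (1430), A (2471).
The third youngest is C at 1430 Ma, which lies in 1600–1400 Ma: the Calymmian.
The fourth youngest is A at 2471 Ma; separation = |1430 − 2471| = 1041 Myr.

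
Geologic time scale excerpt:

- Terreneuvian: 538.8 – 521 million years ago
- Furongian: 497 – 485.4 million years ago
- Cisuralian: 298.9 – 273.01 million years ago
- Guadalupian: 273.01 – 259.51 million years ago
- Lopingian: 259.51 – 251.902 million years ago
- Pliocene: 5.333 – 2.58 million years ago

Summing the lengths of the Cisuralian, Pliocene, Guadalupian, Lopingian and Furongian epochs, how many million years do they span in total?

Each duration: Cisuralian = 25.89; Pliocene = 2.753; Guadalupian = 13.5; Lopingian = 7.608; Furongian = 11.6.
Sum: 25.89 + 2.753 + 13.5 + 7.608 + 11.6 = 61.351 Myr.

61.351 million years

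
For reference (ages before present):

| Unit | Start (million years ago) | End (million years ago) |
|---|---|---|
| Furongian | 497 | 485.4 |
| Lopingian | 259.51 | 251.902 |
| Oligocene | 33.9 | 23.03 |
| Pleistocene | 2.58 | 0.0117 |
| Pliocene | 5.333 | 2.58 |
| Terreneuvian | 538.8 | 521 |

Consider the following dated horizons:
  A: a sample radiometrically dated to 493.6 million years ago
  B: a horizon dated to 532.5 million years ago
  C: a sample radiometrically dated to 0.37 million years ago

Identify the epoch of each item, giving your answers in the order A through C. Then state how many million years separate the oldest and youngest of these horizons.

Match each age against the start–end ranges in the excerpt: A = 493.6 Ma → Furongian (497–485.4); B = 532.5 Ma → Terreneuvian (538.8–521); C = 0.37 Ma → Pleistocene (2.58–0.0117).
The largest age is 532.5 Ma and the smallest is 0.37 Ma; their difference is 532.13 Myr.

A — Furongian; B — Terreneuvian; C — Pleistocene; span 532.13 million years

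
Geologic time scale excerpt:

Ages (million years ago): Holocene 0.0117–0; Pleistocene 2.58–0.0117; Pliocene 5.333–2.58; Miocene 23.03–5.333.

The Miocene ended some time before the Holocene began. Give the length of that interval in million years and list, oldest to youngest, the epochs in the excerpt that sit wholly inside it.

5.3213 million years; Pliocene, Pleistocene

End of Miocene = 5.333 Ma; start of Holocene = 0.0117 Ma.
Gap = 5.333 − 0.0117 = 5.3213 Myr.
Epochs wholly inside 5.333–0.0117 Ma: Pliocene (5.333–2.58), Pleistocene (2.58–0.0117).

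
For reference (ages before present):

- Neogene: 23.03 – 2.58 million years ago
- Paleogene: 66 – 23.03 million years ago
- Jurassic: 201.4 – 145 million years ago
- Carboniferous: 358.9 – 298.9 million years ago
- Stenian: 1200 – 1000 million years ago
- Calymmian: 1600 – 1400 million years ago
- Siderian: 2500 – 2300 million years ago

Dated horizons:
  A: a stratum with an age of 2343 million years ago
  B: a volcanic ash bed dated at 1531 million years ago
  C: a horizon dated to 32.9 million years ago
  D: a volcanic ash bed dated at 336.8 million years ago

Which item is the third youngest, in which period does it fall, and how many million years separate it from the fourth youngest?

Smaller Ma means younger, so youngest first: C 32.9 < D 336.8 < B 1531 < A 2343.
Counting 3 along gives B (1531 Ma); the excerpt puts that inside the Calymmian, 1600–1400 Ma.
Next in line is A (2343 Ma), and 2343 − 1531 = 812 Myr.

B, in the Calymmian; 812 million years to A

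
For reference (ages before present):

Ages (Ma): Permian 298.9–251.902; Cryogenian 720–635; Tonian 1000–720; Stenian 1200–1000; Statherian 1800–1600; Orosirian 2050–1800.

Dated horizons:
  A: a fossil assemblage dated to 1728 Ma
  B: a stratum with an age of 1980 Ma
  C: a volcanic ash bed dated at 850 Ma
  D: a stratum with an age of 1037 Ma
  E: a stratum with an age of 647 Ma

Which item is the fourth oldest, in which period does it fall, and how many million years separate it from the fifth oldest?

C, in the Tonian; 203 million years to E

Sorted oldest-first by Ma: B (1980), A (1728), D (1037), C (850), E (647).
The fourth oldest is C at 850 Ma, which lies in 1000–720 Ma: the Tonian.
The fifth oldest is E at 647 Ma; separation = |850 − 647| = 203 Myr.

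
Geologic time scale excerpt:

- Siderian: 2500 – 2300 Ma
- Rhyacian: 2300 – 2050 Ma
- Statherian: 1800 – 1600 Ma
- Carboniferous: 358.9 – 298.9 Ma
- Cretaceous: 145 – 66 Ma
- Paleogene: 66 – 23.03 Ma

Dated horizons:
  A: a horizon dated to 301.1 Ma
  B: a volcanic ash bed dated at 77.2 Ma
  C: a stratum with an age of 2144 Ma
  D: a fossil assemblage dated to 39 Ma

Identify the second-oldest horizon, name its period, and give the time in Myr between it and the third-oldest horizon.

Sorted oldest-first by Ma: C (2144), A (301.1), B (77.2), D (39).
The second oldest is A at 301.1 Ma, which lies in 358.9–298.9 Ma: the Carboniferous.
The third oldest is B at 77.2 Ma; separation = |301.1 − 77.2| = 223.9 Myr.

A, in the Carboniferous; 223.9 million years to B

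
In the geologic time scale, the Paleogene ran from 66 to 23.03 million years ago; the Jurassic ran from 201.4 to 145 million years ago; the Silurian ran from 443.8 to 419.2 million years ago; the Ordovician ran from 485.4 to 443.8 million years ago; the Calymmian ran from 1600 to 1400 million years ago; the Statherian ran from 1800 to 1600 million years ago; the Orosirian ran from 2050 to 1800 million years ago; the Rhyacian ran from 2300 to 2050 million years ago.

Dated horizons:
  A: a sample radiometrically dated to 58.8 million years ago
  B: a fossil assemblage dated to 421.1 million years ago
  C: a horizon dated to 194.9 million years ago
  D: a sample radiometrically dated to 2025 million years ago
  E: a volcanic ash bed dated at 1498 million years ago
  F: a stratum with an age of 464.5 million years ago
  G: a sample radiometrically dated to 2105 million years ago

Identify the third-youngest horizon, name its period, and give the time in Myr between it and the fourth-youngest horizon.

B, in the Silurian; 43.4 million years to F

Sorted youngest-first by Ma: A (58.8), C (194.9), B (421.1), F (464.5), E (1498), D (2025), G (2105).
The third youngest is B at 421.1 Ma, which lies in 443.8–419.2 Ma: the Silurian.
The fourth youngest is F at 464.5 Ma; separation = |421.1 − 464.5| = 43.4 Myr.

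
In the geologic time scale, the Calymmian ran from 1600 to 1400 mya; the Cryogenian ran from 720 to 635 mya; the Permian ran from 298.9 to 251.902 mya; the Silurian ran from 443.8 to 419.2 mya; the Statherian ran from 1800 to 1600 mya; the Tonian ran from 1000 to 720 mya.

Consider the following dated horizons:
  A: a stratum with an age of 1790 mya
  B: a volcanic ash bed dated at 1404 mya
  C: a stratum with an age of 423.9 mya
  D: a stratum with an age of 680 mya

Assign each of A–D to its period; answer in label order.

A — Statherian; B — Calymmian; C — Silurian; D — Cryogenian

A: 1790 Ma lies in 1800–1600 Ma, so Statherian.
B: 1404 Ma lies in 1600–1400 Ma, so Calymmian.
C: 423.9 Ma lies in 443.8–419.2 Ma, so Silurian.
D: 680 Ma lies in 720–635 Ma, so Cryogenian.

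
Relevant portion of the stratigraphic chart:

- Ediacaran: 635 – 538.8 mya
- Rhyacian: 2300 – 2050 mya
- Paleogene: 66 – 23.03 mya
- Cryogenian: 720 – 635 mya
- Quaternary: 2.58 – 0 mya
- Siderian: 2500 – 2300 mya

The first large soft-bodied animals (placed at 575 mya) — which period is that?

575 Ma lies between 635 and 538.8 Ma, so it falls in the Ediacaran.

Ediacaran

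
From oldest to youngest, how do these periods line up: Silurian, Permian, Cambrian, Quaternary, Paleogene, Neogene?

Group by era (each group listed oldest first) — Paleozoic: Cambrian, Silurian, Permian; Cenozoic: Paleogene, Neogene, Quaternary. The eras run Paleozoic → Mesozoic → Cenozoic. Concatenating the groups in that era order gives oldest to youngest directly.

Cambrian, Silurian, Permian, Paleogene, Neogene, Quaternary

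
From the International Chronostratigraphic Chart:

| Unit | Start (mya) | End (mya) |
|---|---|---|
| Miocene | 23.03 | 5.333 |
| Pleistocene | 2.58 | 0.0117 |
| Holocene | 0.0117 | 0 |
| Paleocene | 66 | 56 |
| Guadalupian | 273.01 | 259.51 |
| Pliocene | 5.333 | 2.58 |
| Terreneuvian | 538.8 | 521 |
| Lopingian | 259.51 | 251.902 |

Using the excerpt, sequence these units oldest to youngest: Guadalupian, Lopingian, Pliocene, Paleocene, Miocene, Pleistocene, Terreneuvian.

The oldest of these is Terreneuvian (starts 538.8 Ma) and the youngest is Pleistocene (ends 0.0117 Ma).
In between, by decreasing start age: Guadalupian (273.01), Lopingian (259.51), Paleocene (66), Miocene (23.03), Pliocene (5.333).

Terreneuvian, Guadalupian, Lopingian, Paleocene, Miocene, Pliocene, Pleistocene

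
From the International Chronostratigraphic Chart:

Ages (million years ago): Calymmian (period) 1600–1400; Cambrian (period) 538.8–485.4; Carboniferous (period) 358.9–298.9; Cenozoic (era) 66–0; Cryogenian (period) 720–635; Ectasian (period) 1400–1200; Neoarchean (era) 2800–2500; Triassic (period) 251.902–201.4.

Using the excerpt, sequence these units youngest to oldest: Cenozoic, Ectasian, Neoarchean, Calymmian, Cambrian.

Cenozoic, Cambrian, Ectasian, Calymmian, Neoarchean

The oldest of these is Neoarchean (starts 2800 Ma) and the youngest is Cenozoic (ends 0 Ma).
In between, by decreasing start age: Calymmian (1600), Ectasian (1400), Cambrian (538.8).
Listing youngest first means reversing that sequence.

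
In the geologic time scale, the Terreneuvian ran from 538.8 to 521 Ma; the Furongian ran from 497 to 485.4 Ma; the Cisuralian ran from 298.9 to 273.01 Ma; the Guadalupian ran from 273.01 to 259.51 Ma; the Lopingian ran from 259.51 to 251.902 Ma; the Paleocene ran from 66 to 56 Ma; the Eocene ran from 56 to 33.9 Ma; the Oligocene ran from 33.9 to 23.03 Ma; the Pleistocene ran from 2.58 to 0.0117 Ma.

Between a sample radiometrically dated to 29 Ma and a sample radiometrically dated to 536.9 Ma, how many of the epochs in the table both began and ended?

536.9 Ma sits inside the Terreneuvian (538.8–521) and 29 Ma inside the Oligocene (33.9–23.03); neither of those is wholly between the two dates.
The listed epochs lying completely between them are Furongian, Cisuralian, Guadalupian, Lopingian, Paleocene, Eocene — 6 in all.

6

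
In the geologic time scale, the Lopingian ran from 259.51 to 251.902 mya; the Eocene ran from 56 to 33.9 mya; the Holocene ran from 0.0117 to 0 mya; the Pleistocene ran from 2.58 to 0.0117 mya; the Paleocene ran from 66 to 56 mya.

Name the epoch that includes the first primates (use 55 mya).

55 Ma lies between 56 and 33.9 Ma, so it falls in the Eocene.

Eocene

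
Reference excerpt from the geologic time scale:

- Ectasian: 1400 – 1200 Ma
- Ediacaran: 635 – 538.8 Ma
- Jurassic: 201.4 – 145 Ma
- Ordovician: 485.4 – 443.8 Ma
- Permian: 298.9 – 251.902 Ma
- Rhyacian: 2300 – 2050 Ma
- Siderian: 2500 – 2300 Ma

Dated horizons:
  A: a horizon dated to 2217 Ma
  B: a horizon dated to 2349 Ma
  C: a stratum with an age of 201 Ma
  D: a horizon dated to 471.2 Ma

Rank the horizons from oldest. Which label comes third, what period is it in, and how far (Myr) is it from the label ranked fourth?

D, in the Ordovician; 270.2 million years to C

Larger Ma means older, so oldest first: B 2349 > A 2217 > D 471.2 > C 201.
Counting 3 along gives D (471.2 Ma); the excerpt puts that inside the Ordovician, 485.4–443.8 Ma.
Next in line is C (201 Ma), and 471.2 − 201 = 270.2 Myr.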